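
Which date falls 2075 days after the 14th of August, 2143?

the 19th of April, 2149

Count 2075 days after August 14, 2143:
August 14, 2143 → August 14, 2144: 366 days (2144 is a leap year).
August 14, 2144 → August 14, 2145: 365 days.
August 14, 2145 → August 14, 2146: 365 days.
August 14, 2146 → August 14, 2147: 365 days.
August 14, 2147 → August 14, 2148: 366 days (2148 is a leap year).
August 2148: 31 − 14 = 17 days remain.
Then September (30), October (31), November (30), December (31), January (31), February 2149 (28), March (31): 30 + 31 + 30 + 31 + 31 + 28 + 31 = 212 days.
April 1–19, 2149: 19 days.
Residual: 248 days.
Total: 2075 days.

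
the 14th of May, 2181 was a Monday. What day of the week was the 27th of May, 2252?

From May 14, 2181 to May 14, 2252: 71 years, of which 17 contain a Feb 29 — 54×365 + 17×366 = 25932 days.
(2200 is not a leap year (divisible by 100 but not 400).)
Within May 2252: 27 − 14 = 13 days.
Total: 25945 days.
25945 mod 7 = 3, so 3 days after Monday is Thursday.

Thursday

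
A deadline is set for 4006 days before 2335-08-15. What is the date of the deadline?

2324-08-26

Count 4006 days before August 15, 2335:
From August 26, 2324 to August 26, 2334: 10 years, of which 2 contain a Feb 29 — 8×365 + 2×366 = 3652 days.
August 2334: 31 − 26 = 5 days remain.
Then 11 full months totalling 334 days.
August 1–15, 2335: 15 days.
Residual: 354 days.
Total: 4006 days.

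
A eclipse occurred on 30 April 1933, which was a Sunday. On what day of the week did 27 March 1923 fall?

Count forward from the earlier date (March 27, 1923) to the later (April 30, 1933):
From March 27, 1923 to March 27, 1933: 10 years, of which 3 contain a Feb 29 — 7×365 + 3×366 = 3653 days.
March 1933: 31 − 27 = 4 days remain.
April 1–30, 1933: 30 days.
Residual: 34 days.
Total: 3687 days.
3687 mod 7 = 5, so 5 days before Sunday is Tuesday.

Tuesday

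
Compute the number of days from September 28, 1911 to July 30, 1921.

From September 28, 1911 to September 28, 1920: 9 years, of which 3 contain a Feb 29 — 6×365 + 3×366 = 3288 days.
September 1920: 30 − 28 = 2 days remain.
Then 9 full months totalling 273 days.
July 1–30, 1921: 30 days.
Residual: 305 days.
Total: 3593 days.

3593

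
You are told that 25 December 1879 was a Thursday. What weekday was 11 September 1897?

Day-of-year of December 25, 1879: 359.
Day-of-year of September 11, 1897: 254.
1879 has 365 days, so 365 − 359 = 6 days remain in 1879.
Full years 1880–1896: 12 common + 5 leap = 12×365 + 5×366 = 6210 days.
Total: 6 + 6210 + 254 = 6470 days.
6470 mod 7 = 2, so 2 days after Thursday is Saturday.

Saturday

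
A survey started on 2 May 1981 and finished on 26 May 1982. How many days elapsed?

389

Day-of-year of May 2, 1981: 122.
Day-of-year of May 26, 1982: 146.
1981 has 365 days, so 365 − 122 = 243 days remain in 1981.
Total: 243 + 146 = 389 days.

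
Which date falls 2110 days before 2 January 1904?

23 March 1898

Count 2110 days before January 2, 1904:
March 23, 1898 → March 23, 1899: 365 days.
March 23, 1899 → March 23, 1900: 365 days (1900 is not a leap year (divisible by 100 but not 400)).
March 23, 1900 → March 23, 1901: 365 days.
March 23, 1901 → March 23, 1902: 365 days.
March 23, 1902 → March 23, 1903: 365 days.
March 1903: 31 − 23 = 8 days remain.
Then 9 full months totalling 275 days.
January 1–2, 1904: 2 days.
Residual: 285 days.
Total: 2110 days.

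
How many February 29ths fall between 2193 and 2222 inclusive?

Years divisible by 4 in [2193, 2222]: 2196, 2200, 2204, 2208, 2212, 2216, 2220.
Of these, 2200 is divisible by 100 but not 400, so not leap.
Leap years: 7 − 1 = 6.

6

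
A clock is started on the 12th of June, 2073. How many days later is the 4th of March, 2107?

12317

Day-of-year of June 12, 2073: 163.
Day-of-year of March 4, 2107: 63.
2073 has 365 days, so 365 − 163 = 202 days remain in 2073.
Full years 2074–2106: 26 common + 7 leap = 26×365 + 7×366 = 12052 days.
Total: 202 + 12052 + 63 = 12317 days.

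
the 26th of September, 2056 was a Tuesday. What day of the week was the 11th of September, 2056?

Count forward from the earlier date (September 11, 2056) to the later (September 26, 2056):
Within September 2056: 26 − 11 = 15 days.
15 mod 7 = 1, so 1 day before Tuesday is Monday.

Monday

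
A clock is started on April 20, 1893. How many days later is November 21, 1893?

April 1893: 30 − 20 = 10 days remain.
Then May (31), June (30), July (31), August (31), September (30), October (31): 31 + 30 + 31 + 31 + 30 + 31 = 184 days.
November 1–21, 1893: 21 days.
Total: 10 + 184 + 21 = 215 days.

215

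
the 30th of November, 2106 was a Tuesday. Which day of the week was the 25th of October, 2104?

Count forward from the earlier date (October 25, 2104) to the later (November 30, 2106):
October 2104: 31 − 25 = 6 days remain.
Then 24 full months totalling 730 days.
November 1–30, 2106: 30 days.
Total: 6 + 730 + 30 = 766 days.
766 mod 7 = 3, so 3 days before Tuesday is Saturday.

Saturday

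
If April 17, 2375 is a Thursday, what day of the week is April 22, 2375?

Within April 2375: 22 − 17 = 5 days.
5 mod 7 = 5, so 5 days after Thursday is Tuesday.

Tuesday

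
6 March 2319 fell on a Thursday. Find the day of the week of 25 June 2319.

Wednesday

March 2319: 31 − 6 = 25 days remain.
Then April (30), May (31): 30 + 31 = 61 days.
June 1–25, 2319: 25 days.
Total: 25 + 61 + 25 = 111 days.
111 mod 7 = 6, so 6 days after Thursday is Wednesday.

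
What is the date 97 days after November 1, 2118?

February 6, 2119

Count 97 days after November 1, 2118:
November 2118: 30 − 1 = 29 days remain.
Then December (31), January (31): 31 + 31 = 62 days.
February 1–6, 2119: 6 days (2119 is not a leap year).
Total: 29 + 62 + 6 = 97 days.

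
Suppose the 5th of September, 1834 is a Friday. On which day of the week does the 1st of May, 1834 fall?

Count forward from the earlier date (May 1, 1834) to the later (September 5, 1834):
May 1834: 31 − 1 = 30 days remain.
Then June (30), July (31), August (31): 30 + 31 + 31 = 92 days.
September 1–5, 1834: 5 days.
Total: 30 + 92 + 5 = 127 days.
127 mod 7 = 1, so 1 day before Friday is Thursday.

Thursday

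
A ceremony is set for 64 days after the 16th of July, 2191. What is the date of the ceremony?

the 18th of September, 2191

Count 64 days after July 16, 2191:
July 2191: 31 − 16 = 15 days remain.
Then August (31): 31 days.
September 1–18, 2191: 18 days.
Total: 15 + 31 + 18 = 64 days.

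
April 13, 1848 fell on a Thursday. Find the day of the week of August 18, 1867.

Sunday

From April 13, 1848 to April 13, 1867: 19 years, of which 4 contain a Feb 29 — 15×365 + 4×366 = 6939 days.
April 1867: 30 − 13 = 17 days remain.
Then May (31), June (30), July (31): 31 + 30 + 31 = 92 days.
August 1–18, 1867: 18 days.
Residual: 127 days.
Total: 7066 days.
7066 mod 7 = 3, so 3 days after Thursday is Sunday.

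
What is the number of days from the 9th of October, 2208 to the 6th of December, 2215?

2614

From October 9, 2208 to October 9, 2215: 7 years, of which 1 contains a Feb 29 — 6×365 + 1×366 = 2556 days.
October 2215: 31 − 9 = 22 days remain.
Then November (30): 30 days.
December 1–6, 2215: 6 days.
Residual: 58 days.
Total: 2614 days.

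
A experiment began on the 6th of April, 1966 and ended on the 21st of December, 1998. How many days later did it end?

From April 6, 1966 to April 6, 1998: 32 years, of which 8 contain a Feb 29 — 24×365 + 8×366 = 11688 days.
April 1998: 30 − 6 = 24 days remain.
Then May (31), June (30), July (31), August (31), September (30), October (31), November (30): 31 + 30 + 31 + 31 + 30 + 31 + 30 = 214 days.
December 1–21, 1998: 21 days.
Residual: 259 days.
Total: 11947 days.

11947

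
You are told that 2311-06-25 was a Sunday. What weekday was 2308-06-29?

Count forward from the earlier date (June 29, 2308) to the later (June 25, 2311):
Day-of-year of June 29, 2308: 181.
Day-of-year of June 25, 2311: 176.
2308 has 366 days, so 366 − 181 = 185 days remain in 2308.
Full years: 2309: 365; 2310: 365. Sum = 730.
Total: 185 + 730 + 176 = 1091 days.
1091 mod 7 = 6, so 6 days before Sunday is Monday.

Monday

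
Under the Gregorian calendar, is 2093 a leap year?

2093 is not a leap year.

No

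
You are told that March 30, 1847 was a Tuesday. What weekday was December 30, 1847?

Thursday

March 1847: 31 − 30 = 1 day remains.
Then April (30), May (31), June (30), July (31), August (31), September (30), October (31), November (30): 30 + 31 + 30 + 31 + 31 + 30 + 31 + 30 = 244 days.
December 1–30, 1847: 30 days.
Total: 1 + 244 + 30 = 275 days.
275 mod 7 = 2, so 2 days after Tuesday is Thursday.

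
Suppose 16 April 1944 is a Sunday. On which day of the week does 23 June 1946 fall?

Sunday

April 1944: 30 − 16 = 14 days remain.
Then 25 full months totalling 761 days.
June 1–23, 1946: 23 days.
Total: 14 + 761 + 23 = 798 days.
798 is a multiple of 7, so 23 June 1946 falls on the same weekday: Sunday.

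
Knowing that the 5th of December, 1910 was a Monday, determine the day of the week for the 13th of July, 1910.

Wednesday

Count forward from the earlier date (July 13, 1910) to the later (December 5, 1910):
July 1910: 31 − 13 = 18 days remain.
Then August (31), September (30), October (31), November (30): 31 + 30 + 31 + 30 = 122 days.
December 1–5, 1910: 5 days.
Total: 18 + 122 + 5 = 145 days.
145 mod 7 = 5, so 5 days before Monday is Wednesday.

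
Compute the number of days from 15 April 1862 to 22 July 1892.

11056

From April 15, 1862 to April 15, 1892: 30 years, of which 8 contain a Feb 29 — 22×365 + 8×366 = 10958 days.
April 1892: 30 − 15 = 15 days remain.
Then May (31), June (30): 31 + 30 = 61 days.
July 1–22, 1892: 22 days.
Residual: 98 days.
Total: 11056 days.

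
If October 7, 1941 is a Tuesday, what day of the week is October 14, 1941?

Tuesday

Within October 1941: 14 − 7 = 7 days.
7 is a multiple of 7, so October 14, 1941 falls on the same weekday: Tuesday.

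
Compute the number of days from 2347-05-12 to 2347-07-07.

56

May 2347: 31 − 12 = 19 days remain.
Then June (30): 30 days.
July 1–7, 2347: 7 days.
Total: 19 + 30 + 7 = 56 days.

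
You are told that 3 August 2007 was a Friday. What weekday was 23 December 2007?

Sunday

August 2007: 31 − 3 = 28 days remain.
Then September (30), October (31), November (30): 30 + 31 + 30 = 91 days.
December 1–23, 2007: 23 days.
Total: 28 + 91 + 23 = 142 days.
142 mod 7 = 2, so 2 days after Friday is Sunday.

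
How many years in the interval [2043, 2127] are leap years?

Years divisible by 4: 2044, 2048, …, 2124 — 21 in all.
Of these, 2100 is divisible by 100 but not 400, so not leap.
Leap years: 21 − 1 = 20.

20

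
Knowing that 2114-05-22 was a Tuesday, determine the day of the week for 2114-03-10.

Saturday

Count forward from the earlier date (March 10, 2114) to the later (May 22, 2114):
March 2114: 31 − 10 = 21 days remain.
Then April (30): 30 days.
May 1–22, 2114: 22 days.
Total: 21 + 30 + 22 = 73 days.
73 mod 7 = 3, so 3 days before Tuesday is Saturday.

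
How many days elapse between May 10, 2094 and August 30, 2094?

May 2094: 31 − 10 = 21 days remain.
Then June (30), July (31): 30 + 31 = 61 days.
August 1–30, 2094: 30 days.
Total: 21 + 61 + 30 = 112 days.

112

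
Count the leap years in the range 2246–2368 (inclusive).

Years divisible by 4: 2248, 2252, …, 2368 — 31 in all.
Of these, 2300 is divisible by 100 but not 400, so not leap.
Leap years: 31 − 1 = 30.

30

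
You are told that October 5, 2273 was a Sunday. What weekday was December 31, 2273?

October 2273: 31 − 5 = 26 days remain.
Then November (30): 30 days.
December 1–31, 2273: 31 days.
Total: 26 + 30 + 31 = 87 days.
87 mod 7 = 3, so 3 days after Sunday is Wednesday.

Wednesday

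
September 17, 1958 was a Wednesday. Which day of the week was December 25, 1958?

Thursday

September 1958: 30 − 17 = 13 days remain.
Then October (31), November (30): 31 + 30 = 61 days.
December 1–25, 1958: 25 days.
Total: 13 + 61 + 25 = 99 days.
99 mod 7 = 1, so 1 day after Wednesday is Thursday.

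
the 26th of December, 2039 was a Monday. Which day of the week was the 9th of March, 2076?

Monday

Day-of-year of December 26, 2039: 360.
Day-of-year of March 9, 2076: 69.
2039 has 365 days, so 365 − 360 = 5 days remain in 2039.
Full years 2040–2075: 27 common + 9 leap = 27×365 + 9×366 = 13149 days.
Total: 5 + 13149 + 69 = 13223 days.
13223 is a multiple of 7, so the 9th of March, 2076 falls on the same weekday: Monday.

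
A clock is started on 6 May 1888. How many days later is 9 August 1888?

95

May 1888: 31 − 6 = 25 days remain.
Then June (30), July (31): 30 + 31 = 61 days.
August 1–9, 1888: 9 days.
Total: 25 + 61 + 9 = 95 days.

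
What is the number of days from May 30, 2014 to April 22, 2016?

693

Day-of-year of May 30, 2014: 150.
Day-of-year of April 22, 2016: 113.
2014 has 365 days, so 365 − 150 = 215 days remain in 2014.
Full years: 2015: 365. Sum = 365.
Total: 215 + 365 + 113 = 693 days.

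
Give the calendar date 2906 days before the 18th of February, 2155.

the 6th of March, 2147

Count 2906 days before February 18, 2155:
From March 6, 2147 to March 6, 2154: 7 years, of which 2 contain a Feb 29 — 5×365 + 2×366 = 2557 days.
March 2154: 31 − 6 = 25 days remain.
Then 10 full months totalling 306 days.
February 1–18, 2155: 18 days (2155 is not a leap year).
Residual: 349 days.
Total: 2906 days.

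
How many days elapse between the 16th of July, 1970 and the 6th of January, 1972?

539

July 1970: 31 − 16 = 15 days remain.
Then 17 full months totalling 518 days.
January 1–6, 1972: 6 days.
Total: 15 + 518 + 6 = 539 days.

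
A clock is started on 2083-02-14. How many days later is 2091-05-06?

From February 14, 2083 to February 14, 2091: 8 years, of which 2 contain a Feb 29 — 6×365 + 2×366 = 2922 days.
February 2091: 28 − 14 = 14 days remain (2091 is not a leap year, so February has 28 days).
Then March (31), April (30): 31 + 30 = 61 days.
May 1–6, 2091: 6 days.
Residual: 81 days.
Total: 3003 days.

3003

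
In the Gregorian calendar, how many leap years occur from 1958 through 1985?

7

Years divisible by 4 in [1958, 1985]: 1960, 1964, 1968, 1972, 1976, 1980, 1984.
No century exceptions apply. Count: 7.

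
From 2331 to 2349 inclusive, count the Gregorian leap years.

Years divisible by 4 in [2331, 2349]: 2332, 2336, 2340, 2344, 2348.
No century exceptions apply. Count: 5.

5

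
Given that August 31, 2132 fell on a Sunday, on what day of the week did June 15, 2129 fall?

Count forward from the earlier date (June 15, 2129) to the later (August 31, 2132):
Day-of-year of June 15, 2129: 166.
Day-of-year of August 31, 2132: 244.
2129 has 365 days, so 365 − 166 = 199 days remain in 2129.
Full years: 2130: 365; 2131: 365. Sum = 730.
Total: 199 + 730 + 244 = 1173 days.
1173 mod 7 = 4, so 4 days before Sunday is Wednesday.

Wednesday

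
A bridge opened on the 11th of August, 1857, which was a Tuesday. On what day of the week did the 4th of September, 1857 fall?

Friday

August 1857: 31 − 11 = 20 days remain.
September 1–4, 1857: 4 days.
Total: 20 + 4 = 24 days.
24 mod 7 = 3, so 3 days after Tuesday is Friday.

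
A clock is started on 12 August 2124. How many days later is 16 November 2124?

96

August 2124: 31 − 12 = 19 days remain.
Then September (30), October (31): 30 + 31 = 61 days.
November 1–16, 2124: 16 days.
Total: 19 + 61 + 16 = 96 days.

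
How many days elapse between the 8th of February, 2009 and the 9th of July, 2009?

February 2009: 28 − 8 = 20 days remain (2009 is not a leap year, so February has 28 days).
Then March (31), April (30), May (31), June (30): 31 + 30 + 31 + 30 = 122 days.
July 1–9, 2009: 9 days.
Total: 20 + 122 + 9 = 151 days.

151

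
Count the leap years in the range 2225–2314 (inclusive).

21

Years divisible by 4: 2228, 2232, …, 2312 — 22 in all.
Of these, 2300 is divisible by 100 but not 400, so not leap.
Leap years: 22 − 1 = 21.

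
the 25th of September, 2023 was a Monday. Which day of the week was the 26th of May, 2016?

Count forward from the earlier date (May 26, 2016) to the later (September 25, 2023):
From May 26, 2016 to May 26, 2023: 7 years, of which 1 contains a Feb 29 — 6×365 + 1×366 = 2556 days.
May 2023: 31 − 26 = 5 days remain.
Then June (30), July (31), August (31): 30 + 31 + 31 = 92 days.
September 1–25, 2023: 25 days.
Residual: 122 days.
Total: 2678 days.
2678 mod 7 = 4, so 4 days before Monday is Thursday.

Thursday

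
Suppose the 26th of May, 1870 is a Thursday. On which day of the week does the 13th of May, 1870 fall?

Count forward from the earlier date (May 13, 1870) to the later (May 26, 1870):
Within May 1870: 26 − 13 = 13 days.
13 mod 7 = 6, so 6 days before Thursday is Friday.

Friday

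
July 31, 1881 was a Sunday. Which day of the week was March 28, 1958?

Friday

From July 31, 1881 to July 31, 1957: 76 years, of which 18 contain a Feb 29 — 58×365 + 18×366 = 27758 days.
(1900 is not a leap year (divisible by 100 but not 400).)
July 1957: 31 − 31 = 0 days remain.
Then August (31), September (30), October (31), November (30), December (31), January (31), February 1958 (28): 31 + 30 + 31 + 30 + 31 + 31 + 28 = 212 days.
March 1–28, 1958: 28 days.
Residual: 240 days.
Total: 27998 days.
27998 mod 7 = 5, so 5 days after Sunday is Friday.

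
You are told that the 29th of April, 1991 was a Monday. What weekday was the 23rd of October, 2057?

From April 29, 1991 to April 29, 2057: 66 years, of which 17 contain a Feb 29 — 49×365 + 17×366 = 24107 days.
(2000 is a leap year (divisible by 400).)
April 2057: 30 − 29 = 1 day remains.
Then May (31), June (30), July (31), August (31), September (30): 31 + 30 + 31 + 31 + 30 = 153 days.
October 1–23, 2057: 23 days.
Residual: 177 days.
Total: 24284 days.
24284 mod 7 = 1, so 1 day after Monday is Tuesday.

Tuesday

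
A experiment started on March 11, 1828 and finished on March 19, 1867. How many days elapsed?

14252

From March 11, 1828 to March 11, 1867: 39 years, of which 9 contain a Feb 29 — 30×365 + 9×366 = 14244 days.
Within March 1867: 19 − 11 = 8 days.
Total: 14252 days.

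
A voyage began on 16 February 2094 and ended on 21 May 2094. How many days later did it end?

94

February 2094: 28 − 16 = 12 days remain (2094 is not a leap year, so February has 28 days).
Then March (31), April (30): 31 + 30 = 61 days.
May 1–21, 2094: 21 days.
Total: 12 + 61 + 21 = 94 days.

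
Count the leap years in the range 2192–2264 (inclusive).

Years divisible by 4: 2192, 2196, …, 2264 — 19 in all.
Of these, 2200 is divisible by 100 but not 400, so not leap.
Leap years: 19 − 1 = 18.

18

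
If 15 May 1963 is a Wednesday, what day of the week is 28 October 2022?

From May 15, 1963 to May 15, 2022: 59 years, of which 15 contain a Feb 29 — 44×365 + 15×366 = 21550 days.
(2000 is a leap year (divisible by 400).)
May 2022: 31 − 15 = 16 days remain.
Then June (30), July (31), August (31), September (30): 30 + 31 + 31 + 30 = 122 days.
October 1–28, 2022: 28 days.
Residual: 166 days.
Total: 21716 days.
21716 mod 7 = 2, so 2 days after Wednesday is Friday.

Friday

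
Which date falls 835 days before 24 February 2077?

12 November 2074

Count 835 days before February 24, 2077:
Day-of-year of November 12, 2074: 316.
Day-of-year of February 24, 2077: 55.
2074 has 365 days, so 365 − 316 = 49 days remain in 2074.
Full years: 2075: 365; 2076: 366. Sum = 731.
Total: 49 + 731 + 55 = 835 days.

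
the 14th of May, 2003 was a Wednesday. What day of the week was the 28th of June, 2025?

From May 14, 2003 to May 14, 2025: 22 years, of which 6 contain a Feb 29 — 16×365 + 6×366 = 8036 days.
May 2025: 31 − 14 = 17 days remain.
June 1–28, 2025: 28 days.
Residual: 45 days.
Total: 8081 days.
8081 mod 7 = 3, so 3 days after Wednesday is Saturday.

Saturday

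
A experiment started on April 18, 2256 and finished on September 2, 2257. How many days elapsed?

502

Day-of-year of April 18, 2256: 109.
Day-of-year of September 2, 2257: 245.
2256 has 366 days, so 366 − 109 = 257 days remain in 2256.
Total: 257 + 245 = 502 days.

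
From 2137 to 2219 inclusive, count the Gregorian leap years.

Years divisible by 4: 2140, 2144, …, 2216 — 20 in all.
Of these, 2200 is divisible by 100 but not 400, so not leap.
Leap years: 20 − 1 = 19.

19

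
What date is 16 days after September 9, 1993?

September 25, 1993

Count 16 days after September 9, 1993:
Within September 1993: 25 − 9 = 16 days.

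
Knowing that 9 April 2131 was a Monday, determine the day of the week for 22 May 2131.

Tuesday

April 2131: 30 − 9 = 21 days remain.
May 1–22, 2131: 22 days.
Total: 21 + 22 = 43 days.
43 mod 7 = 1, so 1 day after Monday is Tuesday.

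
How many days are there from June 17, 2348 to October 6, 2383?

12894

From June 17, 2348 to June 17, 2383: 35 years, of which 8 contain a Feb 29 — 27×365 + 8×366 = 12783 days.
June 2383: 30 − 17 = 13 days remain.
Then July (31), August (31), September (30): 31 + 31 + 30 = 92 days.
October 1–6, 2383: 6 days.
Residual: 111 days.
Total: 12894 days.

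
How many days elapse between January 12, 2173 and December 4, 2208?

From January 12, 2173 to January 12, 2208: 35 years, of which 7 contain a Feb 29 — 28×365 + 7×366 = 12782 days.
(2200 is not a leap year (divisible by 100 but not 400).)
January 2208: 31 − 12 = 19 days remain.
Then 10 full months totalling 304 days.
December 1–4, 2208: 4 days.
Residual: 327 days.
Total: 13109 days.

13109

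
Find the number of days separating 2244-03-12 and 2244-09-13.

March 2244: 31 − 12 = 19 days remain.
Then April (30), May (31), June (30), July (31), August (31): 30 + 31 + 30 + 31 + 31 = 153 days.
September 1–13, 2244: 13 days.
Total: 19 + 153 + 13 = 185 days.

185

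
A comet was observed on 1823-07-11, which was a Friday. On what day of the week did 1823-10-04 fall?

Saturday

July 1823: 31 − 11 = 20 days remain.
Then August (31), September (30): 31 + 30 = 61 days.
October 1–4, 1823: 4 days.
Total: 20 + 61 + 4 = 85 days.
85 mod 7 = 1, so 1 day after Friday is Saturday.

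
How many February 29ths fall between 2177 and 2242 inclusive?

15

Years divisible by 4: 2180, 2184, …, 2240 — 16 in all.
Of these, 2200 is divisible by 100 but not 400, so not leap.
Leap years: 16 − 1 = 15.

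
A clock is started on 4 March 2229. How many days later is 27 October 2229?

March 2229: 31 − 4 = 27 days remain.
Then April (30), May (31), June (30), July (31), August (31), September (30): 30 + 31 + 30 + 31 + 31 + 30 = 183 days.
October 1–27, 2229: 27 days.
Total: 27 + 183 + 27 = 237 days.

237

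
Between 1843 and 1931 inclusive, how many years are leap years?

Years divisible by 4: 1844, 1848, …, 1928 — 22 in all.
Of these, 1900 is divisible by 100 but not 400, so not leap.
Leap years: 22 − 1 = 21.

21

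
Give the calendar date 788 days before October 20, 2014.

August 23, 2012

Count 788 days before October 20, 2014:
August 23, 2012 → August 23, 2013: 365 days.
August 23, 2013 → August 23, 2014: 365 days.
August 2014: 31 − 23 = 8 days remain.
Then September (30): 30 days.
October 1–20, 2014: 20 days.
Residual: 58 days.
Total: 788 days.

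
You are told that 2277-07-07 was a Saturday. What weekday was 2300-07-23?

Monday

Day-of-year of July 7, 2277: 188.
Day-of-year of July 23, 2300: 204.
2277 has 365 days, so 365 − 188 = 177 days remain in 2277.
Full years 2278–2299: 17 common + 5 leap = 17×365 + 5×366 = 8035 days.
Total: 177 + 8035 + 204 = 8416 days.
8416 mod 7 = 2, so 2 days after Saturday is Monday.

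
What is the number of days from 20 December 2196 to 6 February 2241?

Day-of-year of December 20, 2196: 355.
Day-of-year of February 6, 2241: 37.
2196 has 366 days, so 366 − 355 = 11 days remain in 2196.
Full years 2197–2240: 34 common + 10 leap = 34×365 + 10×366 = 16070 days.
Total: 11 + 16070 + 37 = 16118 days.

16118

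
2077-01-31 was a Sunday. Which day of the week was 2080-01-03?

Wednesday

January 31, 2077 → January 31, 2078: 365 days.
January 31, 2078 → January 31, 2079: 365 days.
January 2079: 31 − 31 = 0 days remain.
Then 11 full months totalling 334 days.
January 1–3, 2080: 3 days.
Residual: 337 days.
Total: 1067 days.
1067 mod 7 = 3, so 3 days after Sunday is Wednesday.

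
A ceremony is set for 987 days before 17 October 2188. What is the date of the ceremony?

3 February 2186

Count 987 days before October 17, 2188:
Day-of-year of February 3, 2186: 34.
Day-of-year of October 17, 2188: 291.
2186 has 365 days, so 365 − 34 = 331 days remain in 2186.
Full years: 2187: 365. Sum = 365.
Total: 331 + 365 + 291 = 987 days.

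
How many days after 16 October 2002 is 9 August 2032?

10890

Day-of-year of October 16, 2002: 289.
Day-of-year of August 9, 2032: 222.
2002 has 365 days, so 365 − 289 = 76 days remain in 2002.
Full years 2003–2031: 22 common + 7 leap = 22×365 + 7×366 = 10592 days.
Total: 76 + 10592 + 222 = 10890 days.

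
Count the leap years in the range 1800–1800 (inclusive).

Years divisible by 4 in [1800, 1800]: 1800.
Of these, 1800 is divisible by 100 but not 400, so not leap.
Leap years: 1 − 1 = 0.

0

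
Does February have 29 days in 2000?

2000 is a leap year (divisible by 400).

Yes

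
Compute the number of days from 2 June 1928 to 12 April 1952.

8715

Day-of-year of June 2, 1928: 154.
Day-of-year of April 12, 1952: 103.
1928 has 366 days, so 366 − 154 = 212 days remain in 1928.
Full years 1929–1951: 18 common + 5 leap = 18×365 + 5×366 = 8400 days.
Total: 212 + 8400 + 103 = 8715 days.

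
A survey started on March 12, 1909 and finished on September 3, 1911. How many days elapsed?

Day-of-year of March 12, 1909: 71.
Day-of-year of September 3, 1911: 246.
1909 has 365 days, so 365 − 71 = 294 days remain in 1909.
Full years: 1910: 365. Sum = 365.
Total: 294 + 365 + 246 = 905 days.

905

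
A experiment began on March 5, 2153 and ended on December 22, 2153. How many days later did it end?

March 2153: 31 − 5 = 26 days remain.
Then April (30), May (31), June (30), July (31), August (31), September (30), October (31), November (30): 30 + 31 + 30 + 31 + 31 + 30 + 31 + 30 = 244 days.
December 1–22, 2153: 22 days.
Total: 26 + 244 + 22 = 292 days.

292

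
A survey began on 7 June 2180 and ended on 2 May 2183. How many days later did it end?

June 7, 2180 → June 7, 2181: 365 days.
June 7, 2181 → June 7, 2182: 365 days.
June 2182: 30 − 7 = 23 days remain.
Then 10 full months totalling 304 days.
May 1–2, 2183: 2 days.
Residual: 329 days.
Total: 1059 days.

1059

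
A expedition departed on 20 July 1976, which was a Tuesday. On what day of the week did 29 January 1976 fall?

Thursday

Count forward from the earlier date (January 29, 1976) to the later (July 20, 1976):
January 1976: 31 − 29 = 2 days remain.
Then February 1976 (29), March (31), April (30), May (31), June (30): 29 + 31 + 30 + 31 + 30 = 151 days.
July 1–20, 1976: 20 days.
Total: 2 + 151 + 20 = 173 days.
173 mod 7 = 5, so 5 days before Tuesday is Thursday.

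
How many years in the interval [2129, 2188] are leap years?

15

Years divisible by 4: 2132, 2136, …, 2188 — 15 in all.
No century exceptions apply. Count: 15.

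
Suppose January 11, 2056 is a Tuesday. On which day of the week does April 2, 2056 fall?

Sunday

January 2056: 31 − 11 = 20 days remain.
Then February 2056 (29), March (31): 29 + 31 = 60 days.
April 1–2, 2056: 2 days.
Total: 20 + 60 + 2 = 82 days.
82 mod 7 = 5, so 5 days after Tuesday is Sunday.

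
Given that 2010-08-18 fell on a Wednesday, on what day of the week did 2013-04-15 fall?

Monday

Day-of-year of August 18, 2010: 230.
Day-of-year of April 15, 2013: 105.
2010 has 365 days, so 365 − 230 = 135 days remain in 2010.
Full years: 2011: 365; 2012: 366. Sum = 731.
Total: 135 + 731 + 105 = 971 days.
971 mod 7 = 5, so 5 days after Wednesday is Monday.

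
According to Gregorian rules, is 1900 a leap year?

No

1900 is not a leap year (divisible by 100 but not 400).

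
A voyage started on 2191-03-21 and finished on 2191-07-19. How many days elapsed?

120

March 2191: 31 − 21 = 10 days remain.
Then April (30), May (31), June (30): 30 + 31 + 30 = 91 days.
July 1–19, 2191: 19 days.
Total: 10 + 91 + 19 = 120 days.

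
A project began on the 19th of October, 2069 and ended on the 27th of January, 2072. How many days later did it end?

830

Day-of-year of October 19, 2069: 292.
Day-of-year of January 27, 2072: 27.
2069 has 365 days, so 365 − 292 = 73 days remain in 2069.
Full years: 2070: 365; 2071: 365. Sum = 730.
Total: 73 + 730 + 27 = 830 days.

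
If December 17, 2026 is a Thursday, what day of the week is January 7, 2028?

Friday

December 17, 2026 → December 17, 2027: 365 days.
December 2027: 31 − 17 = 14 days remain.
January 1–7, 2028: 7 days.
Residual: 21 days.
Total: 386 days.
386 mod 7 = 1, so 1 day after Thursday is Friday.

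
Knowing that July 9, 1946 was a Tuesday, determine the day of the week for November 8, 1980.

Saturday

Day-of-year of July 9, 1946: 190.
Day-of-year of November 8, 1980: 313.
1946 has 365 days, so 365 − 190 = 175 days remain in 1946.
Full years 1947–1979: 25 common + 8 leap = 25×365 + 8×366 = 12053 days.
Total: 175 + 12053 + 313 = 12541 days.
12541 mod 7 = 4, so 4 days after Tuesday is Saturday.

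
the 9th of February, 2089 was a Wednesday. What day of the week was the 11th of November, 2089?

February 2089: 28 − 9 = 19 days remain (2089 is not a leap year, so February has 28 days).
Then March (31), April (30), May (31), June (30), July (31), August (31), September (30), October (31): 31 + 30 + 31 + 30 + 31 + 31 + 30 + 31 = 245 days.
November 1–11, 2089: 11 days.
Total: 19 + 245 + 11 = 275 days.
275 mod 7 = 2, so 2 days after Wednesday is Friday.

Friday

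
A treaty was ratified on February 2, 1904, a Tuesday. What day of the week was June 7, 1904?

Tuesday

February 1904: 29 − 2 = 27 days remain (1904 is a leap year, so February has 29 days).
Then March (31), April (30), May (31): 31 + 30 + 31 = 92 days.
June 1–7, 1904: 7 days.
Total: 27 + 92 + 7 = 126 days.
126 is a multiple of 7, so June 7, 1904 falls on the same weekday: Tuesday.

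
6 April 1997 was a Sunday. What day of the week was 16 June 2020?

From April 6, 1997 to April 6, 2020: 23 years, of which 6 contain a Feb 29 — 17×365 + 6×366 = 8401 days.
(2000 is a leap year (divisible by 400).)
April 2020: 30 − 6 = 24 days remain.
Then May (31): 31 days.
June 1–16, 2020: 16 days.
Residual: 71 days.
Total: 8472 days.
8472 mod 7 = 2, so 2 days after Sunday is Tuesday.

Tuesday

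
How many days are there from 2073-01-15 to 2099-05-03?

9604

Day-of-year of January 15, 2073: 15.
Day-of-year of May 3, 2099: 123.
2073 has 365 days, so 365 − 15 = 350 days remain in 2073.
Full years 2074–2098: 19 common + 6 leap = 19×365 + 6×366 = 9131 days.
Total: 350 + 9131 + 123 = 9604 days.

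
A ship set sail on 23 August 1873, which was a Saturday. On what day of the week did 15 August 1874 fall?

August 1873: 31 − 23 = 8 days remain.
Then 11 full months totalling 334 days.
August 1–15, 1874: 15 days.
Residual: 357 days.
Total: 357 days.
357 is a multiple of 7, so 15 August 1874 falls on the same weekday: Saturday.

Saturday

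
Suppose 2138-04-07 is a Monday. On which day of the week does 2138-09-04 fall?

April 2138: 30 − 7 = 23 days remain.
Then May (31), June (30), July (31), August (31): 31 + 30 + 31 + 31 = 123 days.
September 1–4, 2138: 4 days.
Total: 23 + 123 + 4 = 150 days.
150 mod 7 = 3, so 3 days after Monday is Thursday.

Thursday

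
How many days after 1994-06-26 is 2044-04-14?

Day-of-year of June 26, 1994: 177.
Day-of-year of April 14, 2044: 105.
1994 has 365 days, so 365 − 177 = 188 days remain in 1994.
Full years 1995–2043: 37 common + 12 leap = 37×365 + 12×366 = 17897 days.
Total: 188 + 17897 + 105 = 18190 days.

18190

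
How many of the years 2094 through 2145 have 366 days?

12

Years divisible by 4: 2096, 2100, …, 2144 — 13 in all.
Of these, 2100 is divisible by 100 but not 400, so not leap.
Leap years: 13 − 1 = 12.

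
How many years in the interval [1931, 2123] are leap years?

47

Years divisible by 4: 1932, 1936, …, 2120 — 48 in all.
Of these, 2100 is divisible by 100 but not 400, so not leap.
2000 is divisible by 400, so still leap.
Leap years: 48 − 1 = 47.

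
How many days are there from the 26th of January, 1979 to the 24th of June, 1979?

January 1979: 31 − 26 = 5 days remain.
Then February 1979 (28), March (31), April (30), May (31): 28 + 31 + 30 + 31 = 120 days.
June 1–24, 1979: 24 days.
Total: 5 + 120 + 24 = 149 days.

149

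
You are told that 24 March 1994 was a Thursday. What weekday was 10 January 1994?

Count forward from the earlier date (January 10, 1994) to the later (March 24, 1994):
January 1994: 31 − 10 = 21 days remain.
Then February 1994 (28): 28 days.
March 1–24, 1994: 24 days.
Total: 21 + 28 + 24 = 73 days.
73 mod 7 = 3, so 3 days before Thursday is Monday.

Monday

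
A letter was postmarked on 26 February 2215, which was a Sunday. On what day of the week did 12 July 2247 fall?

Monday

Day-of-year of February 26, 2215: 57.
Day-of-year of July 12, 2247: 193.
2215 has 365 days, so 365 − 57 = 308 days remain in 2215.
Full years 2216–2246: 23 common + 8 leap = 23×365 + 8×366 = 11323 days.
Total: 308 + 11323 + 193 = 11824 days.
11824 mod 7 = 1, so 1 day after Sunday is Monday.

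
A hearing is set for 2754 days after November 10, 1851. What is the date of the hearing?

May 26, 1859

Count 2754 days after November 10, 1851:
From November 10, 1851 to November 10, 1858: 7 years, of which 2 contain a Feb 29 — 5×365 + 2×366 = 2557 days.
November 1858: 30 − 10 = 20 days remain.
Then December (31), January (31), February 1859 (28), March (31), April (30): 31 + 31 + 28 + 31 + 30 = 151 days.
May 1–26, 1859: 26 days.
Residual: 197 days.
Total: 2754 days.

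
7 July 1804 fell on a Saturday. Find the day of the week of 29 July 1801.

Count forward from the earlier date (July 29, 1801) to the later (July 7, 1804):
July 29, 1801 → July 29, 1802: 365 days.
July 29, 1802 → July 29, 1803: 365 days.
July 1803: 31 − 29 = 2 days remain.
Then 11 full months totalling 335 days.
July 1–7, 1804: 7 days.
Residual: 344 days.
Total: 1074 days.
1074 mod 7 = 3, so 3 days before Saturday is Wednesday.

Wednesday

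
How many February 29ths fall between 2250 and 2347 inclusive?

23

Years divisible by 4: 2252, 2256, …, 2344 — 24 in all.
Of these, 2300 is divisible by 100 but not 400, so not leap.
Leap years: 24 − 1 = 23.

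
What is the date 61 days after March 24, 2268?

May 24, 2268

Count 61 days after March 24, 2268:
March 2268: 31 − 24 = 7 days remain.
Then April (30): 30 days.
May 1–24, 2268: 24 days.
Total: 7 + 30 + 24 = 61 days.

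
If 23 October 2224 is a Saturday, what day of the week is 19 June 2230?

Saturday

Day-of-year of October 23, 2224: 297.
Day-of-year of June 19, 2230: 170.
2224 has 366 days, so 366 − 297 = 69 days remain in 2224.
Full years: 2225: 365; 2226: 365; 2227: 365; 2228: 366; 2229: 365. Sum = 1826.
Total: 69 + 1826 + 170 = 2065 days.
2065 is a multiple of 7, so 19 June 2230 falls on the same weekday: Saturday.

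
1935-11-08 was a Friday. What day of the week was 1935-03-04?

Count forward from the earlier date (March 4, 1935) to the later (November 8, 1935):
March 1935: 31 − 4 = 27 days remain.
Then April (30), May (31), June (30), July (31), August (31), September (30), October (31): 30 + 31 + 30 + 31 + 31 + 30 + 31 = 214 days.
November 1–8, 1935: 8 days.
Total: 27 + 214 + 8 = 249 days.
249 mod 7 = 4, so 4 days before Friday is Monday.

Monday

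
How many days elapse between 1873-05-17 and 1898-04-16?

Day-of-year of May 17, 1873: 137.
Day-of-year of April 16, 1898: 106.
1873 has 365 days, so 365 − 137 = 228 days remain in 1873.
Full years 1874–1897: 18 common + 6 leap = 18×365 + 6×366 = 8766 days.
Total: 228 + 8766 + 106 = 9100 days.

9100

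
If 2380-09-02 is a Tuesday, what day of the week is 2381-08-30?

September 2380: 30 − 2 = 28 days remain.
Then 10 full months totalling 304 days.
August 1–30, 2381: 30 days.
Total: 28 + 304 + 30 = 362 days.
362 mod 7 = 5, so 5 days after Tuesday is Sunday.

Sunday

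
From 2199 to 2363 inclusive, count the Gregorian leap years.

Years divisible by 4: 2200, 2204, …, 2360 — 41 in all.
Of these, 2200, 2300 are divisible by 100 but not 400, so not leap.
Leap years: 41 − 2 = 39.

39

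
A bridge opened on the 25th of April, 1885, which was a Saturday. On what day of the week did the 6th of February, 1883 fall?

Count forward from the earlier date (February 6, 1883) to the later (April 25, 1885):
February 6, 1883 → February 6, 1884: 365 days.
February 6, 1884 → February 6, 1885: 366 days (1884 is a leap year).
February 1885: 28 − 6 = 22 days remain (1885 is not a leap year, so February has 28 days).
Then March (31): 31 days.
April 1–25, 1885: 25 days.
Residual: 78 days.
Total: 809 days.
809 mod 7 = 4, so 4 days before Saturday is Tuesday.

Tuesday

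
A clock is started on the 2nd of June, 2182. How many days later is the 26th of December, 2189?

Day-of-year of June 2, 2182: 153.
Day-of-year of December 26, 2189: 360.
2182 has 365 days, so 365 − 153 = 212 days remain in 2182.
Full years: 2183: 365; 2184: 366; 2185: 365; 2186: 365; 2187: 365; 2188: 366. Sum = 2192.
Total: 212 + 2192 + 360 = 2764 days.

2764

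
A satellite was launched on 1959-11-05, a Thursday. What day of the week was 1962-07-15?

Sunday

Day-of-year of November 5, 1959: 309.
Day-of-year of July 15, 1962: 196.
1959 has 365 days, so 365 − 309 = 56 days remain in 1959.
Full years: 1960: 366; 1961: 365. Sum = 731.
Total: 56 + 731 + 196 = 983 days.
983 mod 7 = 3, so 3 days after Thursday is Sunday.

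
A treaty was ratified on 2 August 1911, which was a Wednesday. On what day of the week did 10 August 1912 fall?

Saturday

August 2, 1911 → August 2, 1912: 366 days (1912 is a leap year).
Within August 1912: 10 − 2 = 8 days.
Total: 374 days.
374 mod 7 = 3, so 3 days after Wednesday is Saturday.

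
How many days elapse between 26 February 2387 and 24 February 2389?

February 26, 2387 → February 26, 2388: 365 days.
February 2388: 29 − 26 = 3 days remain (2388 is a leap year, so February has 29 days).
Then 11 full months totalling 337 days.
February 1–24, 2389: 24 days (2389 is not a leap year).
Residual: 364 days.
Total: 729 days.

729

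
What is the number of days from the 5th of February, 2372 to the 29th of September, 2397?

9368

From February 5, 2372 to February 5, 2397: 25 years, of which 7 contain a Feb 29 — 18×365 + 7×366 = 9132 days.
February 2397: 28 − 5 = 23 days remain (2397 is not a leap year, so February has 28 days).
Then March (31), April (30), May (31), June (30), July (31), August (31): 31 + 30 + 31 + 30 + 31 + 31 = 184 days.
September 1–29, 2397: 29 days.
Residual: 236 days.
Total: 9368 days.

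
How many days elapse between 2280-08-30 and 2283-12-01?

Day-of-year of August 30, 2280: 243.
Day-of-year of December 1, 2283: 335.
2280 has 366 days, so 366 − 243 = 123 days remain in 2280.
Full years: 2281: 365; 2282: 365. Sum = 730.
Total: 123 + 730 + 335 = 1188 days.

1188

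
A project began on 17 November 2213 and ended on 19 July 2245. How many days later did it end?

From November 17, 2213 to November 17, 2244: 31 years, of which 8 contain a Feb 29 — 23×365 + 8×366 = 11323 days.
November 2244: 30 − 17 = 13 days remain.
Then December (31), January (31), February 2245 (28), March (31), April (30), May (31), June (30): 31 + 31 + 28 + 31 + 30 + 31 + 30 = 212 days.
July 1–19, 2245: 19 days.
Residual: 244 days.
Total: 11567 days.

11567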